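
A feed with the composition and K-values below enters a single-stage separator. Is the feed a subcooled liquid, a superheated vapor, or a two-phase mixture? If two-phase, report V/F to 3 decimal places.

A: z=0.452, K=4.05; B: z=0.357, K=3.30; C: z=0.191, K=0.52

superheated vapor

ΣzᵢKᵢ = 3.108; Σzᵢ/Kᵢ = 0.587.
Since Σzᵢ/Kᵢ < 1 the mixture is above its dew point — single vapor phase.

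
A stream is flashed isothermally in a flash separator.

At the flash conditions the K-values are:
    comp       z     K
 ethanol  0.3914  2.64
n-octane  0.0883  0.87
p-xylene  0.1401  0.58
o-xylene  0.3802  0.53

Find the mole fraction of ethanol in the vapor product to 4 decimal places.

Iterate (Newton) starting at ψ = 0.5:
  ψ = 0.5000: g = 0.03234, g' = -0.5026 → ψ = 0.5643
  ψ = 0.5643: g = 0.00065, g' = -0.4837 → ψ = 0.5657
Converged at ψ = 0.5657.
Compositions from xᵢ = zᵢ/(1+ψ(Kᵢ−1)), yᵢ = Kᵢxᵢ:
  ethanol: x = 0.2030, y = 0.5360
  n-octane: x = 0.0953, y = 0.0829
  p-xylene: x = 0.1838, y = 0.1066
  o-xylene: x = 0.5179, y = 0.2745

y_ethanol = 0.5360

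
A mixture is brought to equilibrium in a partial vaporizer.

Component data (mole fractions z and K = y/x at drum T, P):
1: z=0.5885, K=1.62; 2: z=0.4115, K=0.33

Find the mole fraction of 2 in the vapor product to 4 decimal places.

Material balance + equilibrium reduce to Σ zᵢ(Kᵢ−1)/(1+V/F(Kᵢ−1)) = 0.
Feasibility: ΣzᵢKᵢ = 1.0892, Σzᵢ/Kᵢ = 1.6102 — both > 1, two phases present.
Newton iteration, V/F⁰ = 0.6:
  V/F = 0.6000: g = -0.19510, g' = -0.6367 → V/F = 0.2936
  V/F = 0.2936: g = -0.03453, g' = -0.4482 → V/F = 0.2165
  V/F = 0.2165: g = -0.00081, g' = -0.4286 → V/F = 0.2146
Converged at V/F = 0.2146.
Compositions from xᵢ = zᵢ/(1+V/F(Kᵢ−1)), yᵢ = Kᵢxᵢ:
  1: x = 0.5194, y = 0.8414
  2: x = 0.4806, y = 0.1586

y_2 = 0.1586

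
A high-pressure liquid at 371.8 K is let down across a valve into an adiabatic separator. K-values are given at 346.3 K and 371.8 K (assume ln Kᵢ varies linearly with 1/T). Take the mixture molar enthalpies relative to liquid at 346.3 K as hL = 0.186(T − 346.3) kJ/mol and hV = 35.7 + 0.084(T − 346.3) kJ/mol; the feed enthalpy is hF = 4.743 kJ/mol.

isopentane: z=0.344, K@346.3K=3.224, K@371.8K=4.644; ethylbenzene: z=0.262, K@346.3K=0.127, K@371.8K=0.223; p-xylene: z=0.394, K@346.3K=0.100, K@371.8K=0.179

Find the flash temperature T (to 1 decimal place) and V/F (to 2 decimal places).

Adiabatic flash: solve Rachford–Rice at each trial T, then check hF = ψ·hV(T) + (1−ψ)·hL(T).
  T = 346.3 K: K = (3.224, 0.127, 0.100), RR gives ψ = 0.092, H_out = 3.280 kJ/mol
  T = 371.8 K: K = (4.644, 0.223, 0.179), RR gives ψ = 0.248, H_out = 12.954 kJ/mol
  T = 359.1 K: K = (3.897, 0.170, 0.135), RR gives ψ = 0.178, H_out = 8.500 kJ/mol
  T = 352.7 K: K = (3.551, 0.147, 0.117), RR gives ψ = 0.138, H_out = 6.017 kJ/mol
  T = 349.5 K: K = (3.385, 0.137, 0.108), RR gives ψ = 0.116, H_out = 4.687 kJ/mol
  T = 351.1 K: K = (3.467, 0.142, 0.112), RR gives ψ = 0.127, H_out = 5.361 kJ/mol
Linear interpolation between T = 349.5 (H_out = 4.687) and T = 351.1 (H_out = 5.361) on hF = 4.743 gives T ≈ 349.6 K, at which ψ = 0.12.

T = 349.6 K, V/F = 0.12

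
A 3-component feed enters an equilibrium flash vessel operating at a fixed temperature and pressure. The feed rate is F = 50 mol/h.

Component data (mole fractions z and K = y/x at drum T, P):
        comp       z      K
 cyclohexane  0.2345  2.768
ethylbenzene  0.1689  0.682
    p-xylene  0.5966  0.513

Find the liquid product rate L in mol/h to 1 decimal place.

Rachford–Rice: g(β) = Σ zᵢ(Kᵢ−1)/(1+β(Kᵢ−1)) = 0.
Feasibility: ΣzᵢKᵢ = 1.0703, Σzᵢ/Kᵢ = 1.4953 — both > 1, two phases present.
Iterate (Newton) starting at β = 0.53:
  β = 0.5300: g = -0.24219, g' = -0.4771 → β = 0.0224
  β = 0.0224: g = 0.05094, g' = -0.8401 → β = 0.0831
  β = 0.0831: g = 0.00355, g' = -0.7290 → β = 0.0879
  β = 0.0879: g = 0.00002, g' = -0.7215 → β = 0.0880
Converged at β = 0.0880.
Then V = β·F = 0.0880·50 = 4.4 mol/h and L = F − V = 45.6 mol/h.

L = 45.6 mol/h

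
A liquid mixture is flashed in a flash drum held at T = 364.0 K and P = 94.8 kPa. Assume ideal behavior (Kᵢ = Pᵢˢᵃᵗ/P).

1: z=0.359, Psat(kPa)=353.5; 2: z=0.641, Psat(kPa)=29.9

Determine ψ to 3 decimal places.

ψ = 0.290

Raoult's law: Kᵢ = Pᵢˢᵃᵗ/P = Pᵢˢᵃᵗ/94.8.
  K_1 = 353.5/94.8 = 3.72890, K_2 = 29.9/94.8 = 0.31540
Rachford–Rice: g(ψ) = Σ zᵢ(Kᵢ−1)/(1+ψ(Kᵢ−1)) = 0.
Feasibility: ΣzᵢKᵢ = 1.541, Σzᵢ/Kᵢ = 2.129 — both > 1, two phases present.
Binary case is linear: z₁(K₁−1)(1+ψ(K₂−1)) + z₂(K₂−1)(1+ψ(K₁−1)) = 0
⇒ ψ = [z₁(K₁−1)+z₂(K₂−1)] / [−(K₁−1)(K₂−1)] = 0.5408/1.8682 = 0.290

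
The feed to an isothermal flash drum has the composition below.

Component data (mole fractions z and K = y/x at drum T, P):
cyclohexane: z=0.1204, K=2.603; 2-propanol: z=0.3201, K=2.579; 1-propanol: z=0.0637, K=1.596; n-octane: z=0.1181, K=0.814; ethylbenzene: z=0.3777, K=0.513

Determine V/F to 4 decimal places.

V/F = 0.8137

Rachford–Rice: g(V/F) = Σ zᵢ(Kᵢ−1)/(1+V/F(Kᵢ−1)) = 0.
Check two-phase: ΣzᵢKᵢ = 1.5305 > 1 and Σzᵢ/Kᵢ = 1.0916 > 1, so g(0) = 0.5305 > 0 and g(1) = -0.0916 < 0.
Newton iteration, V/F⁰ = 0.59:
  V/F = 0.5900: g = 0.10617, g' = -0.4895 → V/F = 0.8069
  V/F = 0.8069: g = 0.00320, g' = -0.4722 → V/F = 0.8137
Converged at V/F = 0.8137.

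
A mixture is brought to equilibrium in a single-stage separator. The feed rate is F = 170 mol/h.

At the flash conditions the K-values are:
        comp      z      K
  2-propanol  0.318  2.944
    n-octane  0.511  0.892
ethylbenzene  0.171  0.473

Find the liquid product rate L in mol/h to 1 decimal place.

Rachford–Rice: g(β) = Σ zᵢ(Kᵢ−1)/(1+β(Kᵢ−1)) = 0.
Check two-phase: ΣzᵢKᵢ = 1.473 > 1 and Σzᵢ/Kᵢ = 1.042 > 1, so g(0) = 0.473 > 0 and g(1) = -0.042 < 0.
Newton–Raphson from β = 0.5:
  β = 0.500: g = 0.1328, g' = -0.403 → β = 0.829
  β = 0.829: g = 0.0160, g' = -0.333 → β = 0.877
Converged at β = 0.877.
Then V = β·F = 0.8771·170 = 149.1 mol/h and L = F − V = 20.9 mol/h.

L = 20.9 mol/h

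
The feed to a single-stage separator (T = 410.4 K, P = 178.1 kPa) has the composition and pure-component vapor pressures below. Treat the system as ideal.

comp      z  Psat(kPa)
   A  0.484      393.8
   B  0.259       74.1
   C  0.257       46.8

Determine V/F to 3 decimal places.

Raoult's law: Kᵢ = Pᵢˢᵃᵗ/P = Pᵢˢᵃᵗ/178.1.
  K_A = 393.8/178.1 = 2.21112, K_B = 74.1/178.1 = 0.41606, K_C = 46.8/178.1 = 0.26277
Material balance + equilibrium reduce to Σ zᵢ(Kᵢ−1)/(1+V/F(Kᵢ−1)) = 0.
Check two-phase: ΣzᵢKᵢ = 1.245 > 1 and Σzᵢ/Kᵢ = 1.819 > 1, so g(0) = 0.245 > 0 and g(1) = -0.819 < 0.
Iterate (Newton) starting at V/F = 0.5:
  V/F = 0.500: g = -0.1486, g' = -0.802 → V/F = 0.315
  V/F = 0.315: g = -0.0076, g' = -0.742 → V/F = 0.304
Converged at V/F = 0.304.

V/F = 0.304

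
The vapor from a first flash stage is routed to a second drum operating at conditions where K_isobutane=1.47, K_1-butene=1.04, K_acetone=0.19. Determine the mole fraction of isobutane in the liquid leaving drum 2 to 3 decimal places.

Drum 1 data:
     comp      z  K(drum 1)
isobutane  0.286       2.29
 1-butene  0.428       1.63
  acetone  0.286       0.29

x_isobutane (drum 2) = 0.311

Drum 1:
Let ψ₁ = V/F and solve Σ zᵢ(Kᵢ−1)/(1+ψ₁(Kᵢ−1)) = 0.
Feasibility: ΣzᵢKᵢ = 1.436, Σzᵢ/Kᵢ = 1.374 — both > 1, two phases present.
Newton–Raphson from ψ₁ = 0.5:
  ψ₁ = 0.500: g = 0.1145, g' = -0.621 → ψ₁ = 0.684
  ψ₁ = 0.684: g = -0.0107, g' = -0.763 → ψ₁ = 0.670
Converged at ψ₁ = 0.670.
Drum-1 compositions:
  isobutane: x = 0.153, y = 0.351
  1-butene: x = 0.301, y = 0.491
  acetone: x = 0.546, y = 0.158
Drum-2 feed = drum-1 vapor: z₂ = (0.3512, 0.4905, 0.1583).
Drum 2:
Material balance + equilibrium reduce to Σ zᵢ(Kᵢ−1)/(1+ψ₂(Kᵢ−1)) = 0.
Feasibility: ΣzᵢKᵢ = 1.057, Σzᵢ/Kᵢ = 1.543 — both > 1, two phases present.
Newton iteration, ψ₂⁰ = 0.5:
  ψ₂ = 0.500: g = -0.0625, g' = -0.345 → ψ₂ = 0.319
  ψ₂ = 0.319: g = -0.0098, g' = -0.248 → ψ₂ = 0.279
  ψ₂ = 0.279: g = -0.0003, g' = -0.235 → ψ₂ = 0.278
Converged at ψ₂ = 0.278.
  isobutane: x = 0.311, y = 0.457
  1-butene: x = 0.485, y = 0.505
  acetone: x = 0.204, y = 0.039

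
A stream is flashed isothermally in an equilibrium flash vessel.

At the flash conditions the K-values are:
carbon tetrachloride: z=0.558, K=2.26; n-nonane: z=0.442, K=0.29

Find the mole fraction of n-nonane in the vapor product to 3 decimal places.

Binary case is linear: z₁(K₁−1)(1+ψ(K₂−1)) + z₂(K₂−1)(1+ψ(K₁−1)) = 0
⇒ ψ = [z₁(K₁−1)+z₂(K₂−1)] / [−(K₁−1)(K₂−1)] = 0.3893/0.8946 = 0.435
Compositions from xᵢ = zᵢ/(1+ψ(Kᵢ−1)), yᵢ = Kᵢxᵢ:
  carbon tetrachloride: x = 0.360, y = 0.815
  n-nonane: x = 0.640, y = 0.185

y_n-nonane = 0.185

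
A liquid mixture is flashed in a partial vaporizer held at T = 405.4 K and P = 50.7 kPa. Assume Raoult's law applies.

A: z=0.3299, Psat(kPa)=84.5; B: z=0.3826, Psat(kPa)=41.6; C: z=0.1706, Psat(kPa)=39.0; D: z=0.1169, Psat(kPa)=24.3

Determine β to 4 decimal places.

β = 0.2781

Raoult's law: Kᵢ = Pᵢˢᵃᵗ/P = Pᵢˢᵃᵗ/50.7.
  K_A = 84.5/50.7 = 1.666667, K_B = 41.6/50.7 = 0.820513, K_C = 39.0/50.7 = 0.769231, K_D = 24.3/50.7 = 0.479290
Let β = V/F and solve Σ zᵢ(Kᵢ−1)/(1+β(Kᵢ−1)) = 0.
Feasibility: ΣzᵢKᵢ = 1.0510, Σzᵢ/Kᵢ = 1.1299 — both > 1, two phases present.
Newton iteration, β⁰ = 0.69:
  β = 0.6900: g = -0.06957, g' = -0.1749 → β = 0.2922
  β = 0.2922: g = -0.00241, g' = -0.1710 → β = 0.2781
Converged at β = 0.2781.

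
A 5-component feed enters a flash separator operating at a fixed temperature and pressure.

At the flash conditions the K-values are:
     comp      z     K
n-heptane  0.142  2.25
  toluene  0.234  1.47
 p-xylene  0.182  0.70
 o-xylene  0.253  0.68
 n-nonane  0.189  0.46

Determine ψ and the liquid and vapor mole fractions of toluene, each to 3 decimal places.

Material balance + equilibrium reduce to Σ zᵢ(Kᵢ−1)/(1+ψ(Kᵢ−1)) = 0.
g(0) = ΣzᵢKᵢ − 1 = 0.050 and g(1) = 1 − Σzᵢ/Kᵢ = -0.265, so a root lies in (0, 1).
Newton–Raphson from ψ = 0.5:
  ψ = 0.500: g = -0.1021, g' = -0.281 → ψ = 0.136
  ψ = 0.136: g = 0.0033, g' = -0.318 → ψ = 0.147
Converged at ψ = 0.147.
Compositions from xᵢ = zᵢ/(1+ψ(Kᵢ−1)), yᵢ = Kᵢxᵢ:
  n-heptane: x = 0.120, y = 0.270
  toluene: x = 0.219, y = 0.322
  p-xylene: x = 0.190, y = 0.133
  o-xylene: x = 0.265, y = 0.181
  n-nonane: x = 0.205, y = 0.094

ψ = 0.147, x_toluene = 0.219, y_toluene = 0.322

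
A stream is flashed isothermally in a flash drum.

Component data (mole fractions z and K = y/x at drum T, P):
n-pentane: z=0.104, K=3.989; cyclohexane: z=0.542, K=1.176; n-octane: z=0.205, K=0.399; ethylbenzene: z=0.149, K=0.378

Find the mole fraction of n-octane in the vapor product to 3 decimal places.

Newton–Raphson from ψ = 0.5:
  ψ = 0.500: g = -0.0984, g' = -0.436 → ψ = 0.275
  ψ = 0.275: g = 0.0024, g' = -0.486 → ψ = 0.280
Converged at ψ = 0.280.
Compositions from xᵢ = zᵢ/(1+ψ(Kᵢ−1)), yᵢ = Kᵢxᵢ:
  n-pentane: x = 0.057, y = 0.226
  cyclohexane: x = 0.517, y = 0.608
  n-octane: x = 0.246, y = 0.098
  ethylbenzene: x = 0.180, y = 0.068

y_n-octane = 0.098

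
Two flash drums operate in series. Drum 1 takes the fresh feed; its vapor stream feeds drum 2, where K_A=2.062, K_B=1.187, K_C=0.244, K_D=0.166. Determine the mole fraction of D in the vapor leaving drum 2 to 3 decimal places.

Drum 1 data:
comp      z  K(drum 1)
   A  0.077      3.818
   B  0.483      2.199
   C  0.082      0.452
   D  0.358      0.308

y_D (drum 2) = 0.035

Drum 1:
Rachford–Rice: g(ψ₁) = Σ zᵢ(Kᵢ−1)/(1+ψ₁(Kᵢ−1)) = 0.
Check two-phase: ΣzᵢKᵢ = 1.503 > 1 and Σzᵢ/Kᵢ = 1.584 > 1, so g(0) = 0.503 > 0 and g(1) = -0.584 < 0.
Newton iteration, ψ₁⁰ = 0.37:
  ψ₁ = 0.370: g = 0.1180, g' = -0.828 → ψ₁ = 0.513
  ψ₁ = 0.513: g = 0.0011, g' = -0.828 → ψ₁ = 0.514
Converged at ψ₁ = 0.514.
Drum-1 compositions:
  A: x = 0.031, y = 0.120
  B: x = 0.299, y = 0.657
  C: x = 0.114, y = 0.052
  D: x = 0.556, y = 0.171
Drum-2 feed = drum-1 vapor: z₂ = (0.1201, 0.6572, 0.0516, 0.1711).
Drum 2:
Iterate (Newton) starting at ψ₂ = 0.41:
  ψ₂ = 0.410: g = -0.0704, g' = -0.422 → ψ₂ = 0.243
  ψ₂ = 0.243: g = -0.0079, g' = -0.338 → ψ₂ = 0.220
Converged at ψ₂ = 0.220.
  A: x = 0.097, y = 0.201
  B: x = 0.631, y = 0.749
  C: x = 0.062, y = 0.015
  D: x = 0.209, y = 0.035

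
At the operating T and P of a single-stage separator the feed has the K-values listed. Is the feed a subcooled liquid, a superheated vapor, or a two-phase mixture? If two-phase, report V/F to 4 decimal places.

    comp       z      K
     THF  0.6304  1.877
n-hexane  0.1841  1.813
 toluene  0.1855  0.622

ΣzᵢKᵢ = 1.6324; Σzᵢ/Kᵢ = 0.7356.
Since Σzᵢ/Kᵢ < 1 the mixture is above its dew point — single vapor phase.

superheated vapor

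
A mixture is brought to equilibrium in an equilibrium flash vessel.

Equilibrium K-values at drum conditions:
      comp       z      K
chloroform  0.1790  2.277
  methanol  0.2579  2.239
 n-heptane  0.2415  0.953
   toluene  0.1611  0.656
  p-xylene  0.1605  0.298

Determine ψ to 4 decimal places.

Rachford–Rice: g(ψ) = Σ zᵢ(Kᵢ−1)/(1+ψ(Kᵢ−1)) = 0.
Feasibility: ΣzᵢKᵢ = 1.3687, Σzᵢ/Kᵢ = 1.2314 — both > 1, two phases present.
Iterate (Newton) starting at ψ = 0.5:
  ψ = 0.5000: g = 0.08465, g' = -0.4758 → ψ = 0.6779
  ψ = 0.6779: g = -0.00278, g' = -0.5217 → ψ = 0.6726
Converged at ψ = 0.6726.

ψ = 0.6726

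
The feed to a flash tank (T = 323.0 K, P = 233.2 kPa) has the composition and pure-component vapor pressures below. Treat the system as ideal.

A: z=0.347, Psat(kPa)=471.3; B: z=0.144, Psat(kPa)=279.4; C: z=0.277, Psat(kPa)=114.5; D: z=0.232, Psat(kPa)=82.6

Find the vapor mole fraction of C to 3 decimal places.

y_C = 0.150

Raoult's law: Kᵢ = Pᵢˢᵃᵗ/P = Pᵢˢᵃᵗ/233.2.
  K_A = 471.3/233.2 = 2.02101, K_B = 279.4/233.2 = 1.19811, K_C = 114.5/233.2 = 0.49099, K_D = 82.6/233.2 = 0.35420
Rachford–Rice: g(ψ) = Σ zᵢ(Kᵢ−1)/(1+ψ(Kᵢ−1)) = 0.
Feasibility: ΣzᵢKᵢ = 1.092, Σzᵢ/Kᵢ = 1.511 — both > 1, two phases present.
Newton–Raphson from ψ = 0.52:
  ψ = 0.520: g = -0.1600, g' = -0.511 → ψ = 0.207
  ψ = 0.207: g = -0.0106, g' = -0.470 → ψ = 0.184
Converged at ψ = 0.184.
Compositions from xᵢ = zᵢ/(1+ψ(Kᵢ−1)), yᵢ = Kᵢxᵢ:
  A: x = 0.292, y = 0.590
  B: x = 0.139, y = 0.166
  C: x = 0.306, y = 0.150
  D: x = 0.263, y = 0.093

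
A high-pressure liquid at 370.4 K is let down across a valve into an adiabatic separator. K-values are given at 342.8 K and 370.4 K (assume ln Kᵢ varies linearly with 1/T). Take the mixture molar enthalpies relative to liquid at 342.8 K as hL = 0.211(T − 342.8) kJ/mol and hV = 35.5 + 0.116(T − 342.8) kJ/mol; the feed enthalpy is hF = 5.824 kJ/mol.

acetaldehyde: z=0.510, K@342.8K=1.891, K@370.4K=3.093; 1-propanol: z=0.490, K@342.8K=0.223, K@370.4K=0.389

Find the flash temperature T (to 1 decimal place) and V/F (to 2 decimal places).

T = 344.7 K, V/F = 0.15

Adiabatic flash: solve Rachford–Rice at each trial T, then check hF = ψ·hV(T) + (1−ψ)·hL(T).
  T = 342.8 K: K = (1.891, 0.223), RR gives ψ = 0.106, H_out = 3.778 kJ/mol
  T = 370.4 K: K = (3.093, 0.389), RR gives ψ = 0.601, H_out = 25.570 kJ/mol
  T = 356.6 K: K = (2.442, 0.298), RR gives ψ = 0.386, H_out = 16.119 kJ/mol
  T = 349.7 K: K = (2.154, 0.258), RR gives ψ = 0.263, H_out = 10.625 kJ/mol
  T = 346.2 K: K = (2.018, 0.240), RR gives ψ = 0.190, H_out = 7.385 kJ/mol
  T = 344.5 K: K = (1.954, 0.231), RR gives ψ = 0.150, H_out = 5.649 kJ/mol
Linear interpolation between T = 344.5 (H_out = 5.649) and T = 346.2 (H_out = 7.385) on hF = 5.824 gives T ≈ 344.7 K, at which ψ = 0.15.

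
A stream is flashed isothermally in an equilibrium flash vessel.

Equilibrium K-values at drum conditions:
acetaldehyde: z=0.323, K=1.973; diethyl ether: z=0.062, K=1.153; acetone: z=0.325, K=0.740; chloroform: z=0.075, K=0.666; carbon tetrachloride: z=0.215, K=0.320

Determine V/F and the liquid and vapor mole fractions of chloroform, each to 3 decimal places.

V/F = 0.166, x_chloroform = 0.079, y_chloroform = 0.053

Material balance + equilibrium reduce to Σ zᵢ(Kᵢ−1)/(1+V/F(Kᵢ−1)) = 0.
g(0) = ΣzᵢKᵢ − 1 = 0.068 and g(1) = 1 − Σzᵢ/Kᵢ = -0.441, so a root lies in (0, 1).
Iterate (Newton) starting at V/F = 0.53:
  V/F = 0.530: g = -0.1409, g' = -0.419 → V/F = 0.194
  V/F = 0.194: g = -0.0106, g' = -0.384 → V/F = 0.166
Converged at V/F = 0.166.
Compositions from xᵢ = zᵢ/(1+V/F(Kᵢ−1)), yᵢ = Kᵢxᵢ:
  acetaldehyde: x = 0.278, y = 0.548
  diethyl ether: x = 0.060, y = 0.070
  acetone: x = 0.340, y = 0.251
  chloroform: x = 0.079, y = 0.053
  carbon tetrachloride: x = 0.242, y = 0.078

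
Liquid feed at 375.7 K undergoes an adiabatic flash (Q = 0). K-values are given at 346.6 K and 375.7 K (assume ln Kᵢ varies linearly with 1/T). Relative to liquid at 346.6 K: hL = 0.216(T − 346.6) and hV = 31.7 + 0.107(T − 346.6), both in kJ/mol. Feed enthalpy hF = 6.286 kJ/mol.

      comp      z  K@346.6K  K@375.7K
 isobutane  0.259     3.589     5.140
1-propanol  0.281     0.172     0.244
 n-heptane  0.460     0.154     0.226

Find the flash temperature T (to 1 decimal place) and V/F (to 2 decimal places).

Adiabatic flash: solve Rachford–Rice at each trial T, then check hF = ψ·hV(T) + (1−ψ)·hL(T).
  T = 346.6 K: K = (3.589, 0.172, 0.154), RR gives ψ = 0.022, H_out = 0.711 kJ/mol
  T = 375.7 K: K = (5.140, 0.244, 0.226), RR gives ψ = 0.159, H_out = 10.810 kJ/mol
  T = 361.1 K: K = (4.324, 0.206, 0.188), RR gives ψ = 0.099, H_out = 6.105 kJ/mol
  T = 368.4 K: K = (4.722, 0.225, 0.206), RR gives ψ = 0.130, H_out = 8.526 kJ/mol
  T = 364.8 K: K = (4.523, 0.215, 0.197), RR gives ψ = 0.115, H_out = 7.351 kJ/mol
  T = 363.0 K: K = (4.425, 0.211, 0.193), RR gives ψ = 0.107, H_out = 6.750 kJ/mol
Linear interpolation between T = 361.1 (H_out = 6.105) and T = 363.0 (H_out = 6.750) on hF = 6.286 gives T ≈ 361.6 K, at which ψ = 0.10.

T = 361.6 K, V/F = 0.10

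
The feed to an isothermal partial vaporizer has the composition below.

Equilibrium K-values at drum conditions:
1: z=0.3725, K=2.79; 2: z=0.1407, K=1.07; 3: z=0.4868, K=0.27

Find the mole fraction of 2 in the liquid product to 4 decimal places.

x_2 = 0.1379

Material balance + equilibrium reduce to Σ zᵢ(Kᵢ−1)/(1+ψ(Kᵢ−1)) = 0.
Feasibility: ΣzᵢKᵢ = 1.3213, Σzᵢ/Kᵢ = 2.0680 — both > 1, two phases present.
Iterate (Newton) starting at ψ = 0.63:
  ψ = 0.6300: g = -0.33515, g' = -1.1536 → ψ = 0.3395
  ψ = 0.3395: g = -0.04807, g' = -0.9210 → ψ = 0.2873
  ψ = 0.2873: g = 0.00033, g' = -0.9366 → ψ = 0.2876
Converged at ψ = 0.2876.
Compositions from xᵢ = zᵢ/(1+ψ(Kᵢ−1)), yᵢ = Kᵢxᵢ:
  1: x = 0.2459, y = 0.6861
  2: x = 0.1379, y = 0.1476
  3: x = 0.6162, y = 0.1664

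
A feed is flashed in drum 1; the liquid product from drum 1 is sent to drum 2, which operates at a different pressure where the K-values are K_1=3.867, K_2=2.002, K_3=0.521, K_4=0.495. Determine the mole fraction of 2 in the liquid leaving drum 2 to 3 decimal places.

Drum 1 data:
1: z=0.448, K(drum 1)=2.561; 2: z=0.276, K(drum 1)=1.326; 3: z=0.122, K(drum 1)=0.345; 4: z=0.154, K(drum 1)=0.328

Drum 1:
Newton–Raphson from ψ₁ = 0.58:
  ψ₁ = 0.580: g = 0.1442, g' = -0.644 → ψ₁ = 0.804
  ψ₁ = 0.804: g = -0.0124, g' = -0.796 → ψ₁ = 0.788
Converged at ψ₁ = 0.788.
Drum-1 compositions:
  1: x = 0.201, y = 0.514
  2: x = 0.220, y = 0.291
  3: x = 0.252, y = 0.087
  4: x = 0.327, y = 0.107
Drum-2 feed = drum-1 liquid: z₂ = (0.2009, 0.2196, 0.2522, 0.3274).
Drum 2:
Newton–Raphson from ψ₂ = 0.5:
  ψ₂ = 0.500: g = 0.0033, g' = -0.626 → ψ₂ = 0.505
Converged at ψ₂ = 0.505.
  1: x = 0.082, y = 0.317
  2: x = 0.146, y = 0.292
  3: x = 0.333, y = 0.173
  4: x = 0.440, y = 0.218

x_2 (drum 2) = 0.146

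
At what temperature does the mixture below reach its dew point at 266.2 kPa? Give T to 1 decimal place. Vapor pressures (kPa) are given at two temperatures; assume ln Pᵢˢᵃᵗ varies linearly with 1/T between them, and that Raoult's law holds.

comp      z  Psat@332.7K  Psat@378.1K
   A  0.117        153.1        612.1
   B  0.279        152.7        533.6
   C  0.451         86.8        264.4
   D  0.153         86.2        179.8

Dew-point temperature: Σzᵢ·P/Pᵢˢᵃᵗ(T) = 1. Interpolate ln Pᵢˢᵃᵗ = aᵢ + bᵢ/T.
  T = 332.7 K: ΣzᵢP/Pᵢˢᵃᵗ = 2.5454
  T = 378.1 K: ΣzᵢP/Pᵢˢᵃᵗ = 0.8707
  T = 355.4 K: ΣzᵢP/Pᵢˢᵃᵗ = 1.4317
  T = 366.8 K: ΣzᵢP/Pᵢˢᵃᵗ = 1.1055
  T = 372.5 K: ΣzᵢP/Pᵢˢᵃᵗ = 0.9780
  T = 369.6 K: ΣzᵢP/Pᵢˢᵃᵗ = 1.0404
Interpolating between 369.6 K and 372.5 K gives T ≈ 371.5 K.

T = 371.5 K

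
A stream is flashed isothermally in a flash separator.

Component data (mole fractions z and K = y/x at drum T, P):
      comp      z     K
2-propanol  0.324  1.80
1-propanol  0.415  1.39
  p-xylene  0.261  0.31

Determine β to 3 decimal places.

Newton iteration, β⁰ = 0.5:
  β = 0.500: g = 0.0456, g' = -0.440 → β = 0.604
  β = 0.604: g = -0.0029, g' = -0.501 → β = 0.598
Converged at β = 0.598.

β = 0.598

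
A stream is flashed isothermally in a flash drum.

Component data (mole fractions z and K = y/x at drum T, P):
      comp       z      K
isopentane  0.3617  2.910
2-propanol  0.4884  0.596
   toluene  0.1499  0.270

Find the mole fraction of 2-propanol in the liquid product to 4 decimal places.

Material balance + equilibrium reduce to Σ zᵢ(Kᵢ−1)/(1+V/F(Kᵢ−1)) = 0.
Feasibility: ΣzᵢKᵢ = 1.3841, Σzᵢ/Kᵢ = 1.4989 — both > 1, two phases present.
Newton iteration, V/F⁰ = 0.31:
  V/F = 0.3100: g = 0.06693, g' = -0.7582 → V/F = 0.3983
  V/F = 0.3983: g = 0.00294, g' = -0.6977 → V/F = 0.4025
Converged at V/F = 0.4025.
Compositions from xᵢ = zᵢ/(1+V/F(Kᵢ−1)), yᵢ = Kᵢxᵢ:
  isopentane: x = 0.2045, y = 0.5951
  2-propanol: x = 0.5832, y = 0.3476
  toluene: x = 0.2123, y = 0.0573

x_2-propanol = 0.5832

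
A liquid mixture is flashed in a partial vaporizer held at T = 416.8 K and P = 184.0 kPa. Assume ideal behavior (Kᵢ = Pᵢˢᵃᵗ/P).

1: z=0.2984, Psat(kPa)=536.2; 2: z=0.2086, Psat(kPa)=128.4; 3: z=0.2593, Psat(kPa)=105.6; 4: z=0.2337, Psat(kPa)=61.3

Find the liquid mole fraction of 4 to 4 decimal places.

Raoult's law: Kᵢ = Pᵢˢᵃᵗ/P = Pᵢˢᵃᵗ/184.0.
  K_1 = 536.2/184.0 = 2.914130, K_2 = 128.4/184.0 = 0.697826, K_3 = 105.6/184.0 = 0.573913, K_4 = 61.3/184.0 = 0.333152
Rachford–Rice: g(V/F) = Σ zᵢ(Kᵢ−1)/(1+V/F(Kᵢ−1)) = 0.
g(0) = ΣzᵢKᵢ − 1 = 0.2418 and g(1) = 1 − Σzᵢ/Kᵢ = -0.5546, so a root lies in (0, 1).
Iterate (Newton) starting at V/F = 0.5:
  V/F = 0.5000: g = -0.15659, g' = -0.6218 → V/F = 0.2482
  V/F = 0.2482: g = 0.00880, g' = -0.7329 → V/F = 0.2602
  V/F = 0.2602: g = 0.00007, g' = -0.7213 → V/F = 0.2603
Converged at V/F = 0.2603.
Compositions from xᵢ = zᵢ/(1+V/F(Kᵢ−1)), yᵢ = Kᵢxᵢ:
  1: x = 0.1992, y = 0.5804
  2: x = 0.2264, y = 0.1580
  3: x = 0.2916, y = 0.1674
  4: x = 0.2828, y = 0.0942

x_4 = 0.2828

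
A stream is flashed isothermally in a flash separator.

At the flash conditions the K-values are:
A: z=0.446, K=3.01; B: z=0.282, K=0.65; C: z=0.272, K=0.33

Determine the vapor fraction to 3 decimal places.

ψ = 0.570

Rachford–Rice: g(ψ) = Σ zᵢ(Kᵢ−1)/(1+ψ(Kᵢ−1)) = 0.
Check two-phase: ΣzᵢKᵢ = 1.616 > 1 and Σzᵢ/Kᵢ = 1.406 > 1, so g(0) = 0.616 > 0 and g(1) = -0.406 < 0.
Newton–Raphson from ψ = 0.36:
  ψ = 0.360: g = 0.1670, g' = -0.864 → ψ = 0.553
  ψ = 0.553: g = 0.0124, g' = -0.765 → ψ = 0.570
Converged at ψ = 0.570.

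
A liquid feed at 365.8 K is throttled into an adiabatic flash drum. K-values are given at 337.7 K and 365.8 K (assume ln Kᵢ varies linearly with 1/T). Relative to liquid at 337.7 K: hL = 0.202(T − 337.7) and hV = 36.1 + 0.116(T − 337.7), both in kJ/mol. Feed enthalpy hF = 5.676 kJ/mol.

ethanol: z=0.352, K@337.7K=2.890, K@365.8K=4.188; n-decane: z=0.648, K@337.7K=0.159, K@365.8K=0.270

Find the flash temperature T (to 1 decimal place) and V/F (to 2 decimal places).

Adiabatic flash: solve Rachford–Rice at each trial T, then check hF = ψ·hV(T) + (1−ψ)·hL(T).
  T = 337.7 K: K = (2.890, 0.159), RR gives ψ = 0.076, H_out = 2.732 kJ/mol
  T = 365.8 K: K = (4.188, 0.270), RR gives ψ = 0.279, H_out = 15.071 kJ/mol
  T = 351.8 K: K = (3.507, 0.210), RR gives ψ = 0.187, H_out = 9.368 kJ/mol
  T = 344.8 K: K = (3.192, 0.183), RR gives ψ = 0.135, H_out = 6.239 kJ/mol
  T = 341.2 K: K = (3.037, 0.171), RR gives ψ = 0.106, H_out = 4.512 kJ/mol
  T = 343.0 K: K = (3.114, 0.177), RR gives ψ = 0.121, H_out = 5.387 kJ/mol
Linear interpolation between T = 343.0 (H_out = 5.387) and T = 344.8 (H_out = 6.239) on hF = 5.676 gives T ≈ 343.6 K, at which ψ = 0.13.

T = 343.6 K, V/F = 0.13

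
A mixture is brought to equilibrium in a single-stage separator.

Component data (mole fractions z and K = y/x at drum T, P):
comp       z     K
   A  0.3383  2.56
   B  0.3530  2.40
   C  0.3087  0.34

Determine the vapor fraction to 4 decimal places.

Material balance + equilibrium reduce to Σ zᵢ(Kᵢ−1)/(1+ψ(Kᵢ−1)) = 0.
Feasibility: ΣzᵢKᵢ = 1.8182, Σzᵢ/Kᵢ = 1.1872 — both > 1, two phases present.
Newton–Raphson from ψ = 0.5:
  ψ = 0.5000: g = 0.28310, g' = -0.7988 → ψ = 0.8544
  ψ = 0.8544: g = -0.01595, g' = -1.0018 → ψ = 0.8385
  ψ = 0.8385: g = -0.00022, g' = -0.9752 → ψ = 0.8383
Converged at ψ = 0.8383.

ψ = 0.8383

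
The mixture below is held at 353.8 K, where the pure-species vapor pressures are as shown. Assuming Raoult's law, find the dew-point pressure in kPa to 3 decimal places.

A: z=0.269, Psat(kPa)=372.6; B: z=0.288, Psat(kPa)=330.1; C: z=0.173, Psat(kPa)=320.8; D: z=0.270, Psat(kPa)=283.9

Pdew = 324.177 kPa

At the dew point ψ → 1, so Σzᵢ/Kᵢ = 1 with Kᵢ = Pᵢˢᵃᵗ/P ⇒ 1/P = Σzᵢ/Pᵢˢᵃᵗ.
1/P = 0.269/372.6 + 0.288/330.1 + 0.173/320.8 + 0.270/283.9 = 0.003085 ⇒ P = 324.177 kPa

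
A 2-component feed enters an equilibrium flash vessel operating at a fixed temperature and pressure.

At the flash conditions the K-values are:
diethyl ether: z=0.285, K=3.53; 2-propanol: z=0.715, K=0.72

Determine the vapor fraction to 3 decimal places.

Material balance + equilibrium reduce to Σ zᵢ(Kᵢ−1)/(1+ψ(Kᵢ−1)) = 0.
Feasibility: ΣzᵢKᵢ = 1.521, Σzᵢ/Kᵢ = 1.074 — both > 1, two phases present.
Binary case is linear: z₁(K₁−1)(1+ψ(K₂−1)) + z₂(K₂−1)(1+ψ(K₁−1)) = 0
⇒ ψ = [z₁(K₁−1)+z₂(K₂−1)] / [−(K₁−1)(K₂−1)] = 0.5208/0.7084 = 0.735

ψ = 0.735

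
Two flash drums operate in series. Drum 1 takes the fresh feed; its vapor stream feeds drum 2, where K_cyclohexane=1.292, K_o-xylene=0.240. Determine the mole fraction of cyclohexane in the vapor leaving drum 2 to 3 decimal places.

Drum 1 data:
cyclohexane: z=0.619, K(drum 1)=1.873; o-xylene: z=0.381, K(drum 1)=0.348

Drum 1:
Rachford–Rice: g(ψ₁) = Σ zᵢ(Kᵢ−1)/(1+ψ₁(Kᵢ−1)) = 0.
Check two-phase: ΣzᵢKᵢ = 1.292 > 1 and Σzᵢ/Kᵢ = 1.425 > 1, so g(0) = 0.292 > 0 and g(1) = -0.425 < 0.
Iterate (Newton) starting at ψ₁ = 0.56:
  ψ₁ = 0.560: g = -0.0283, g' = -0.615 → ψ₁ = 0.514
  ψ₁ = 0.514: g = -0.0006, g' = -0.591 → ψ₁ = 0.513
Converged at ψ₁ = 0.513.
Drum-1 compositions:
  cyclohexane: x = 0.428, y = 0.801
  o-xylene: x = 0.572, y = 0.199
Drum-2 feed = drum-1 vapor: z₂ = (0.8008, 0.1992).
Drum 2:
Binary case is linear: z₁(K₁−1)(1+ψ₂(K₂−1)) + z₂(K₂−1)(1+ψ₂(K₁−1)) = 0
⇒ ψ₂ = [z₁(K₁−1)+z₂(K₂−1)] / [−(K₁−1)(K₂−1)] = 0.0824/0.2219 = 0.371
  cyclohexane: x = 0.722, y = 0.933
  o-xylene: x = 0.278, y = 0.067

y_cyclohexane (drum 2) = 0.933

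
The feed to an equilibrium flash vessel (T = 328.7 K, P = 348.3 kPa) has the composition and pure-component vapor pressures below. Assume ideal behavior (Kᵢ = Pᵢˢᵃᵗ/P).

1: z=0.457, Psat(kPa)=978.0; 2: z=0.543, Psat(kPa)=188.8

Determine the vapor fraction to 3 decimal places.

ψ = 0.698

Raoult's law: Kᵢ = Pᵢˢᵃᵗ/P = Pᵢˢᵃᵗ/348.3.
  K_1 = 978.0/348.3 = 2.80792, K_2 = 188.8/348.3 = 0.54206
Material balance + equilibrium reduce to Σ zᵢ(Kᵢ−1)/(1+ψ(Kᵢ−1)) = 0.
Check two-phase: ΣzᵢKᵢ = 1.578 > 1 and Σzᵢ/Kᵢ = 1.164 > 1, so g(0) = 0.578 > 0 and g(1) = -0.164 < 0.
Binary case is linear: z₁(K₁−1)(1+ψ(K₂−1)) + z₂(K₂−1)(1+ψ(K₁−1)) = 0
⇒ ψ = [z₁(K₁−1)+z₂(K₂−1)] / [−(K₁−1)(K₂−1)] = 0.5776/0.8279 = 0.698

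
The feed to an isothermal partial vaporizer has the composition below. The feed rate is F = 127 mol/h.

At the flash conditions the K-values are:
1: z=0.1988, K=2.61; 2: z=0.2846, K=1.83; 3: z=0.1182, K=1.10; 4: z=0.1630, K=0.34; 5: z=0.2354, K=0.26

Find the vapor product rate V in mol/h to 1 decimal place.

Let ψ = V/F and solve Σ zᵢ(Kᵢ−1)/(1+ψ(Kᵢ−1)) = 0.
Check two-phase: ΣzᵢKᵢ = 1.2863 > 1 and Σzᵢ/Kᵢ = 1.7239 > 1, so g(0) = 0.2863 > 0 and g(1) = -0.7239 < 0.
Iterate (Newton) starting at ψ = 0.58:
  ψ = 0.5800: g = -0.14334, g' = -0.8102 → ψ = 0.4031
  ψ = 0.4031: g = -0.01235, g' = -0.6943 → ψ = 0.3853
  ψ = 0.3853: g = -0.00004, g' = -0.6898 → ψ = 0.3852
Converged at ψ = 0.3852.
Then V = ψ·F = 0.3852·127 = 48.9 mol/h and L = F − V = 78.1 mol/h.

V = 48.9 mol/h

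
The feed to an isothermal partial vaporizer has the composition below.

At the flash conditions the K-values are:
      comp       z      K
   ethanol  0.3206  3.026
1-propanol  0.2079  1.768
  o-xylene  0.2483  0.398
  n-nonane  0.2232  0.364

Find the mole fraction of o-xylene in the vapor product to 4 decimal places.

Material balance + equilibrium reduce to Σ zᵢ(Kᵢ−1)/(1+ψ(Kᵢ−1)) = 0.
Check two-phase: ΣzᵢKᵢ = 1.5178 > 1 and Σzᵢ/Kᵢ = 1.4606 > 1, so g(0) = 0.5178 > 0 and g(1) = -0.4606 < 0.
Newton iteration, ψ⁰ = 0.6:
  ψ = 0.6000: g = -0.06108, g' = -0.7821 → ψ = 0.5219
  ψ = 0.5219: g = -0.00075, g' = -0.7670 → ψ = 0.5209
Converged at ψ = 0.5209.
Compositions from xᵢ = zᵢ/(1+ψ(Kᵢ−1)), yᵢ = Kᵢxᵢ:
  ethanol: x = 0.1560, y = 0.4720
  1-propanol: x = 0.1485, y = 0.2625
  o-xylene: x = 0.3617, y = 0.1440
  n-nonane: x = 0.3338, y = 0.1215

y_o-xylene = 0.1440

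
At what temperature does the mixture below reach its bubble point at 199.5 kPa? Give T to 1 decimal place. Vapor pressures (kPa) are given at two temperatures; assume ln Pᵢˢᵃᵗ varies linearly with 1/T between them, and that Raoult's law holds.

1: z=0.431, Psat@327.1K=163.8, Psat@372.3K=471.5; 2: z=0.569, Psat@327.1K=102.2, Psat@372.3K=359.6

T = 343.0 K

Bubble-point temperature: ΣzᵢPᵢˢᵃᵗ(T) = P. Interpolate ln Pᵢˢᵃᵗ = aᵢ + bᵢ/T.
  T = 327.1 K: ΣzᵢPᵢˢᵃᵗ = 128.75 kPa
  T = 372.3 K: ΣzᵢPᵢˢᵃᵗ = 407.83 kPa
  T = 349.7 K: ΣzᵢPᵢˢᵃᵗ = 237.55 kPa
  T = 338.4 K: ΣzᵢPᵢˢᵃᵗ = 176.62 kPa
  T = 344.0 K: ΣzᵢPᵢˢᵃᵗ = 205.04 kPa
  T = 341.2 K: ΣzᵢPᵢˢᵃᵗ = 190.41 kPa
  T = 342.6 K: ΣzᵢPᵢˢᵃᵗ = 197.62 kPa
Interpolating between 342.6 K and 344.0 K gives T ≈ 343.0 K.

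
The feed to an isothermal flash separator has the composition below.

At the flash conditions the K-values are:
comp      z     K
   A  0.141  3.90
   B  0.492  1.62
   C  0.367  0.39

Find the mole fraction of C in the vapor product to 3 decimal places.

y_C = 0.233

Rachford–Rice: g(ψ) = Σ zᵢ(Kᵢ−1)/(1+ψ(Kᵢ−1)) = 0.
g(0) = ΣzᵢKᵢ − 1 = 0.490 and g(1) = 1 − Σzᵢ/Kᵢ = -0.281, so a root lies in (0, 1).
Iterate (Newton) starting at ψ = 0.5:
  ψ = 0.500: g = 0.0776, g' = -0.590 → ψ = 0.631
Converged at ψ = 0.631.
Compositions from xᵢ = zᵢ/(1+ψ(Kᵢ−1)), yᵢ = Kᵢxᵢ:
  A: x = 0.050, y = 0.194
  B: x = 0.354, y = 0.573
  C: x = 0.596, y = 0.233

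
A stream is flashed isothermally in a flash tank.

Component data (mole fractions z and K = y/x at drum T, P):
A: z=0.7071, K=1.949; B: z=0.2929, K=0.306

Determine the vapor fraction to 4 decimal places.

Rachford–Rice: g(ψ) = Σ zᵢ(Kᵢ−1)/(1+ψ(Kᵢ−1)) = 0.
Check two-phase: ΣzᵢKᵢ = 1.4678 > 1 and Σzᵢ/Kᵢ = 1.3200 > 1, so g(0) = 0.4678 > 0 and g(1) = -0.3200 < 0.
Binary case is linear: z₁(K₁−1)(1+ψ(K₂−1)) + z₂(K₂−1)(1+ψ(K₁−1)) = 0
⇒ ψ = [z₁(K₁−1)+z₂(K₂−1)] / [−(K₁−1)(K₂−1)] = 0.46777/0.65861 = 0.7102

ψ = 0.7102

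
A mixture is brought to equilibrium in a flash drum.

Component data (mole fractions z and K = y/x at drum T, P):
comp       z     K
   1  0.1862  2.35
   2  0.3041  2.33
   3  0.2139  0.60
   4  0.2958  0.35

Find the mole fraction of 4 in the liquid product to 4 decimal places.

Let ψ = V/F and solve Σ zᵢ(Kᵢ−1)/(1+ψ(Kᵢ−1)) = 0.
g(0) = ΣzᵢKᵢ − 1 = 0.3780 and g(1) = 1 − Σzᵢ/Kᵢ = -0.4114, so a root lies in (0, 1).
Iterate (Newton) starting at ψ = 0.5:
  ψ = 0.5000: g = 0.00119, g' = -0.6428 → ψ = 0.5019
Converged at ψ = 0.5019.
Compositions from xᵢ = zᵢ/(1+ψ(Kᵢ−1)), yᵢ = Kᵢxᵢ:
  1: x = 0.1110, y = 0.2608
  2: x = 0.1824, y = 0.4249
  3: x = 0.2676, y = 0.1606
  4: x = 0.4390, y = 0.1537

x_4 = 0.4390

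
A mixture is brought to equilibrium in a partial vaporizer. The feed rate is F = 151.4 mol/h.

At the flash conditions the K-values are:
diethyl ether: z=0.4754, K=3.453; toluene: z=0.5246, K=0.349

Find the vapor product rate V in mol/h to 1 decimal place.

V = 78.2 mol/h

Rachford–Rice: g(β) = Σ zᵢ(Kᵢ−1)/(1+β(Kᵢ−1)) = 0.
g(0) = ΣzᵢKᵢ − 1 = 0.8246 and g(1) = 1 − Σzᵢ/Kᵢ = -0.6408, so a root lies in (0, 1).
Binary case is linear: z₁(K₁−1)(1+β(K₂−1)) + z₂(K₂−1)(1+β(K₁−1)) = 0
⇒ β = [z₁(K₁−1)+z₂(K₂−1)] / [−(K₁−1)(K₂−1)] = 0.82464/1.59690 = 0.5164
Then V = β·F = 0.5164·151.4 = 78.2 mol/h and L = F − V = 73.2 mol/h.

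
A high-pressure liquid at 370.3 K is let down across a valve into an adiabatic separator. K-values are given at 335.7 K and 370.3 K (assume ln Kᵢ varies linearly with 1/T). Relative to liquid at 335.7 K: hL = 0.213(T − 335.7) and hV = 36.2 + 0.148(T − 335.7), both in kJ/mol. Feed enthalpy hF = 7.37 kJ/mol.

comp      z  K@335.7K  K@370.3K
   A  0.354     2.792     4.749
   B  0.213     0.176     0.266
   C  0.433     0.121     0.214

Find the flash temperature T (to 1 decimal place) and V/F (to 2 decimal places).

T = 346.2 K, V/F = 0.14

Adiabatic flash: solve Rachford–Rice at each trial T, then check hF = ψ·hV(T) + (1−ψ)·hL(T).
  T = 335.7 K: K = (2.792, 0.176, 0.121), RR gives ψ = 0.051, H_out = 1.836 kJ/mol
  T = 370.3 K: K = (4.749, 0.266, 0.214), RR gives ψ = 0.288, H_out = 17.147 kJ/mol
  T = 353.0 K: K = (3.689, 0.219, 0.163), RR gives ψ = 0.192, H_out = 10.425 kJ/mol
  T = 344.4 K: K = (3.223, 0.197, 0.141), RR gives ψ = 0.131, H_out = 6.505 kJ/mol
  T = 348.7 K: K = (3.451, 0.208, 0.152), RR gives ψ = 0.163, H_out = 8.532 kJ/mol
  T = 346.5 K: K = (3.333, 0.202, 0.146), RR gives ψ = 0.147, H_out = 7.514 kJ/mol
Linear interpolation between T = 344.4 (H_out = 6.505) and T = 346.5 (H_out = 7.514) on hF = 7.37 gives T ≈ 346.2 K, at which ψ = 0.14.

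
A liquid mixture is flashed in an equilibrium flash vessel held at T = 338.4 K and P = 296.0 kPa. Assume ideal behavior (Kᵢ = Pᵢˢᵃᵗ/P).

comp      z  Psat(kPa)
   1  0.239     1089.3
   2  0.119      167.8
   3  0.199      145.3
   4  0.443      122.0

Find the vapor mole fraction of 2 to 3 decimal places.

Raoult's law: Kᵢ = Pᵢˢᵃᵗ/P = Pᵢˢᵃᵗ/296.0.
  K_1 = 1089.3/296.0 = 3.68007, K_2 = 167.8/296.0 = 0.56689, K_3 = 145.3/296.0 = 0.49088, K_4 = 122.0/296.0 = 0.41216
Rachford–Rice: g(β) = Σ zᵢ(Kᵢ−1)/(1+β(Kᵢ−1)) = 0.
g(0) = ΣzᵢKᵢ − 1 = 0.227 and g(1) = 1 − Σzᵢ/Kᵢ = -0.755, so a root lies in (0, 1).
Newton iteration, β⁰ = 0.5:
  β = 0.500: g = -0.2968, g' = -0.750 → β = 0.104
  β = 0.104: g = 0.0624, g' = -1.305 → β = 0.152
  β = 0.152: g = 0.0042, g' = -1.138 → β = 0.156
Converged at β = 0.156.
Compositions from xᵢ = zᵢ/(1+β(Kᵢ−1)), yᵢ = Kᵢxᵢ:
  1: x = 0.169, y = 0.621
  2: x = 0.128, y = 0.072
  3: x = 0.216, y = 0.106
  4: x = 0.488, y = 0.201

y_2 = 0.072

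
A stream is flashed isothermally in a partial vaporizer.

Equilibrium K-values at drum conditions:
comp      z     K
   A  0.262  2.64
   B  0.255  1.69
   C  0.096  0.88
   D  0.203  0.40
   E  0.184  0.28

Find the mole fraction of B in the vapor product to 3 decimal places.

Rachford–Rice: g(ψ) = Σ zᵢ(Kᵢ−1)/(1+ψ(Kᵢ−1)) = 0.
Check two-phase: ΣzᵢKᵢ = 1.340 > 1 and Σzᵢ/Kᵢ = 1.524 > 1, so g(0) = 0.340 > 0 and g(1) = -0.524 < 0.
Newton–Raphson from ψ = 0.43:
  ψ = 0.430: g = 0.0195, g' = -0.649 → ψ = 0.460
Converged at ψ = 0.460.
Compositions from xᵢ = zᵢ/(1+ψ(Kᵢ−1)), yᵢ = Kᵢxᵢ:
  A: x = 0.149, y = 0.394
  B: x = 0.194, y = 0.327
  C: x = 0.102, y = 0.089
  D: x = 0.280, y = 0.112
  E: x = 0.275, y = 0.077

y_B = 0.327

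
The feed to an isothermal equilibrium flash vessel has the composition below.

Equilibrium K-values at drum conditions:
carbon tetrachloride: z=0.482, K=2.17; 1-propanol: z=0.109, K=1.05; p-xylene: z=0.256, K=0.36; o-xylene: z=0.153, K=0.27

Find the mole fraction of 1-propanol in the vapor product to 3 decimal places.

Material balance + equilibrium reduce to Σ zᵢ(Kᵢ−1)/(1+ψ(Kᵢ−1)) = 0.
Check two-phase: ΣzᵢKᵢ = 1.294 > 1 and Σzᵢ/Kᵢ = 1.604 > 1, so g(0) = 0.294 > 0 and g(1) = -0.604 < 0.
Newton iteration, ψ⁰ = 0.5:
  ψ = 0.500: g = -0.0557, g' = -0.692 → ψ = 0.419
  ψ = 0.419: g = -0.0013, g' = -0.662 → ψ = 0.417
Converged at ψ = 0.417.
Compositions from xᵢ = zᵢ/(1+ψ(Kᵢ−1)), yᵢ = Kᵢxᵢ:
  carbon tetrachloride: x = 0.324, y = 0.703
  1-propanol: x = 0.107, y = 0.112
  p-xylene: x = 0.349, y = 0.126
  o-xylene: x = 0.220, y = 0.059

y_1-propanol = 0.112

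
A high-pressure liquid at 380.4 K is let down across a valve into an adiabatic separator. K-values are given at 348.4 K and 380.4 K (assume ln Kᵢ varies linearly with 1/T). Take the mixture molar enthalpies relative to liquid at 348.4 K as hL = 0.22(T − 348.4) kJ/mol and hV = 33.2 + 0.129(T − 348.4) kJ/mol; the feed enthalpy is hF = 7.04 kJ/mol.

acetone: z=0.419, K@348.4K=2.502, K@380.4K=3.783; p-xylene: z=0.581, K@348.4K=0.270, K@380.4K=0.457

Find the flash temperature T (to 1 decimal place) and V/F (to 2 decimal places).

T = 349.7 K, V/F = 0.20

Adiabatic flash: solve Rachford–Rice at each trial T, then check hF = ψ·hV(T) + (1−ψ)·hL(T).
  T = 348.4 K: K = (2.502, 0.270), RR gives ψ = 0.187, H_out = 6.214 kJ/mol
  T = 380.4 K: K = (3.783, 0.457), RR gives ψ = 0.563, H_out = 24.088 kJ/mol
  T = 364.4 K: K = (3.105, 0.355), RR gives ψ = 0.374, H_out = 15.389 kJ/mol
  T = 356.4 K: K = (2.794, 0.311), RR gives ψ = 0.284, H_out = 10.981 kJ/mol
  T = 352.4 K: K = (2.646, 0.290), RR gives ψ = 0.237, H_out = 8.661 kJ/mol
  T = 350.4 K: K = (2.573, 0.280), RR gives ψ = 0.212, H_out = 7.456 kJ/mol
Linear interpolation between T = 348.4 (H_out = 6.214) and T = 350.4 (H_out = 7.456) on hF = 7.04 gives T ≈ 349.7 K, at which ψ = 0.20.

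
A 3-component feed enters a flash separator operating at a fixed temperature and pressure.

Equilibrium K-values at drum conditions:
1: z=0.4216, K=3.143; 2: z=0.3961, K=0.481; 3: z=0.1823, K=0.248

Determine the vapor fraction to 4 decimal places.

Material balance + equilibrium reduce to Σ zᵢ(Kᵢ−1)/(1+ψ(Kᵢ−1)) = 0.
Feasibility: ΣzᵢKᵢ = 1.5608, Σzᵢ/Kᵢ = 1.6927 — both > 1, two phases present.
Iterate (Newton) starting at ψ = 0.5:
  ψ = 0.5000: g = -0.06116, g' = -0.9105 → ψ = 0.4328
  ψ = 0.4328: g = 0.00034, g' = -0.9252 → ψ = 0.4332
Converged at ψ = 0.4332.

ψ = 0.4332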